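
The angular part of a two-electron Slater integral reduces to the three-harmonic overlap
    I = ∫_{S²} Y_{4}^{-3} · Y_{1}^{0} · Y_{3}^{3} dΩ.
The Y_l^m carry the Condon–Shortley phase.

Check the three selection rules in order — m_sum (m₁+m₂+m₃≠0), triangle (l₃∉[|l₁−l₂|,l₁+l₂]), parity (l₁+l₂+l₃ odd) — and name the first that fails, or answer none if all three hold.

none

Σmᵢ = 0  ✓
l₃∈[|l₁−l₂|,l₁+l₂]=[3,5], have l₃=3  ✓
Σlᵢ = 8 ⇒ even  ✓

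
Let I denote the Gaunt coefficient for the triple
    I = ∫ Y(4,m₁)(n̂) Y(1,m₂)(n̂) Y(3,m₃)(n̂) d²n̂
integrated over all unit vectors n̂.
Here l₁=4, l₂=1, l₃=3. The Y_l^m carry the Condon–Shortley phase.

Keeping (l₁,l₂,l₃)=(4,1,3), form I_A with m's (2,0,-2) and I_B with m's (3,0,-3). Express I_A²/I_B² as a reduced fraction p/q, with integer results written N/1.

12/7

Shared (l₁,l₂,l₃)=(4,1,3): N and (l;000)² cancel in I_A²/I_B².
A: Δ = 2!·6!·0!/9! = 1/252; Racah Σ t=1..1: t=1:−1/120 = -1/120; ⇒ 3j(4 1 3; 2 0 -2)² = 1/21, sgn +1
B: Δ = 2!·6!·0!/9! = 1/252; Racah Σ t=1..1: t=1:−1/720 = -1/720; ⇒ 3j(4 1 3; 3 0 -3)² = 1/36, sgn -1
I_A²/I_B² = (1/21)/(1/36) = 12/7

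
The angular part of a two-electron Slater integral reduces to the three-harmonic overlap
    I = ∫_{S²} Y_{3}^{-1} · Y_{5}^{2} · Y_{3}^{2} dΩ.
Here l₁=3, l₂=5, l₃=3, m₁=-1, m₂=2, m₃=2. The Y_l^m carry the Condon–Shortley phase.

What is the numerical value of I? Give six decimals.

0.000000

m-sum = -1 + 2 + 2 = 3 ≠ 0 ⇒ I = 0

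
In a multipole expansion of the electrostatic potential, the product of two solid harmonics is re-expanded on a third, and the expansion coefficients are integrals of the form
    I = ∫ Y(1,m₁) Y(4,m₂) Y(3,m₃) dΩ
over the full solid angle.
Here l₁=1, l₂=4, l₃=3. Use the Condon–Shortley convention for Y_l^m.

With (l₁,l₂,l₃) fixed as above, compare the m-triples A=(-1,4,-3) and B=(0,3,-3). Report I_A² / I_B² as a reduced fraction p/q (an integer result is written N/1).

4/1

Shared (l₁,l₂,l₃)=(1,4,3): N and (l;000)² cancel in I_A²/I_B².
A: Δ = 2!·0!·6!/9! = 1/252; Racah Σ t=2..2: t=2:+1/1440 = 1/1440; ⇒ 3j(1 4 3; -1 4 -3)² = 1/9, sgn +1
B: Δ = 2!·0!·6!/9! = 1/252; Racah Σ t=1..1: t=1:−1/720 = -1/720; ⇒ 3j(1 4 3; 0 3 -3)² = 1/36, sgn -1
I_A²/I_B² = (1/9)/(1/36) = 4/1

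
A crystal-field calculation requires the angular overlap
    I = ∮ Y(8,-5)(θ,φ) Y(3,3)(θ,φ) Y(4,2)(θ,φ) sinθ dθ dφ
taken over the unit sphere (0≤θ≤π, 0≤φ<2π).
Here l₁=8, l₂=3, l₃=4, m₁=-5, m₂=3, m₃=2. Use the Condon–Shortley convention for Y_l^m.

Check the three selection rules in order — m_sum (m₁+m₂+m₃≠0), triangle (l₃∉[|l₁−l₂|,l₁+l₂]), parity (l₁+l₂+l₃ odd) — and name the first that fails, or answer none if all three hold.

Σmᵢ = 0  ✓
l₃∈[|l₁−l₂|,l₁+l₂]=[5,11], have l₃=4  ✗
Σlᵢ = 15 ⇒ odd

triangle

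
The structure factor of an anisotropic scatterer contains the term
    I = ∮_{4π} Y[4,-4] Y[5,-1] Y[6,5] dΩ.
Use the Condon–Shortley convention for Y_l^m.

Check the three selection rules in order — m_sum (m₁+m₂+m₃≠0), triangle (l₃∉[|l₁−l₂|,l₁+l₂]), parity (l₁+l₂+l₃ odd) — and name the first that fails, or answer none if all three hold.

Σmᵢ = 0  ✓
l₃∈[|l₁−l₂|,l₁+l₂]=[1,9], have l₃=6  ✓
Σlᵢ = 15 ⇒ odd  ✗

parity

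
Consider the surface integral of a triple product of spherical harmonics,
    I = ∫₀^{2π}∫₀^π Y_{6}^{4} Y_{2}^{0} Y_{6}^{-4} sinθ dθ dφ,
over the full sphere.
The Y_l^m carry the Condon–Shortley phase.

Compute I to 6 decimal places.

-0.022938

Rules hold: Σm=0, L=14 even, 4≤6≤8.
N = 13·5·13 = 845
Δ = 2!·10!·2!/15! = 1/90090
Racah Σ t=0..2: t=0:+1/69120 t=1:−1/14400 t=2:+1/69120 = -7/172800
⇒ 3j(6 2 6; 0 0 0)² = 14/715, sgn -1
Racah Σ t=0..2: t=0:+1/322560 t=1:−1/362880 t=2:+1/14515200 = 1/2419200
⇒ 3j(6 2 6; 4 0 -4)² = 2/5005, sgn +1
4πI² = N·(3j₀)²·(3jₘ)² = 4/605
I = -1·√(0.00661157/4π) = -0.02293757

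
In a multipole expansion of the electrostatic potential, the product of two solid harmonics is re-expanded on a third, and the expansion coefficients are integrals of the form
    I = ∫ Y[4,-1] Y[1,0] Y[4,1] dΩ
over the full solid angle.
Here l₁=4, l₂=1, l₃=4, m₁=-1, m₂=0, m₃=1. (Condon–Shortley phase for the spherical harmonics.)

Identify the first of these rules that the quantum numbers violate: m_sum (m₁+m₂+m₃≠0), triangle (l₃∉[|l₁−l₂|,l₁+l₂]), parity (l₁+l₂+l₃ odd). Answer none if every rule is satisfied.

parity

Σmᵢ = 0  ✓
l₃∈[|l₁−l₂|,l₁+l₂]=[3,5], have l₃=4  ✓
Σlᵢ = 9 ⇒ odd  ✗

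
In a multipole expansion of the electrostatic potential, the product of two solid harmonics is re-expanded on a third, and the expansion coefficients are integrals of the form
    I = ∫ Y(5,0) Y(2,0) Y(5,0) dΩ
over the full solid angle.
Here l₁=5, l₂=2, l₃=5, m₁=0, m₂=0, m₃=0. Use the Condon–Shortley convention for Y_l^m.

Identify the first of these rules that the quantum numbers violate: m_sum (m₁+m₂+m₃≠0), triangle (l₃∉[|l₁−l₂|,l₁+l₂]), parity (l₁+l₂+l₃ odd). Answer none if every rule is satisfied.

none

azimuthal sum: 0 + 0 + 0 = 0  ✓
3 ≤ 5 ≤ 7 (triangle on l)  ✓
L = 5 + 2 + 5 = 12 (even)  ✓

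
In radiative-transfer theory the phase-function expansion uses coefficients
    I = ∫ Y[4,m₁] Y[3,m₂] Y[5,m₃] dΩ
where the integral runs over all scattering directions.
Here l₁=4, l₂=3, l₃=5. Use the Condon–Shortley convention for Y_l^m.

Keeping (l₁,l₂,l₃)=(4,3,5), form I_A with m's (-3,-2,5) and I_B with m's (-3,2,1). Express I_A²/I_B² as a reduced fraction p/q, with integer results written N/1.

Same 4,3,5: normalisation and zero-m 3j drop out of the ratio.
A: Δ: 2! 6! 4! / 13! → 1/180180; sum: t=1:−1/17280 = -1/17280; 3j²(4 3 5; -3 -2 5) = Δ·Π!·Σ² = 35/858  (sign -1)
B: Δ: 2! 6! 4! / 13! → 1/180180; sum: t=1:−1/17280 t=2:+1/1440 = 11/17280; 3j²(4 3 5; -3 2 1) = Δ·Π!·Σ² = 11/468  (sign +1)
I_A²/I_B² = (35/858)/(11/468) = 210/121

210/121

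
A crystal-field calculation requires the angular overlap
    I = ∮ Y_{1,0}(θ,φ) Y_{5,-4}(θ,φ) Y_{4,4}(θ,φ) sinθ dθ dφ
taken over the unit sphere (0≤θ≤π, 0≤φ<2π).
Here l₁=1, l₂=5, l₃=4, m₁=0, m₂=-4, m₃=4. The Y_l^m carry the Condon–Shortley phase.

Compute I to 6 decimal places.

Checks pass: Σm=0; 10 even; l₃=4∈[4,6].
(2·1+1)(2·5+1)(2·4+1) = 297
Δ: 2! 0! 8! / 11! → 1/495
sum: t=1:−1/576 = -1/576
3j²(1 5 4; 0 0 0) = Δ·Π!·Σ² = 5/99  (sign -1)
sum: t=1:−1/40320 = -1/40320
3j²(1 5 4; 0 -4 4) = Δ·Π!·Σ² = 1/55  (sign -1)
combine: 4πI² = 297·5/99·1/55 = 3/11
take √, sign +1: I = 0.14731920

0.147319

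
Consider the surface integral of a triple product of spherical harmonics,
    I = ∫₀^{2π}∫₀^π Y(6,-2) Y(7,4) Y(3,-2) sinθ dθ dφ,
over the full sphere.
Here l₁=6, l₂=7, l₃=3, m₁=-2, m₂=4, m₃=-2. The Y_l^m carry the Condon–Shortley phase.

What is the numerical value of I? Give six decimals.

Checks pass: Σm=0; 16 even; l₃=3∈[1,13].
(2·6+1)(2·7+1)(2·3+1) = 1365
Δ: 10! 2! 4! / 17! → 1/2042040
sum: t=4:+1/207360 t=5:−1/57600 t=6:+1/207360 = -1/129600
3j²(6 7 3; 0 0 0) = Δ·Π!·Σ² = 168/12155  (sign +1)
sum: t=7:−1/725760 t=8:+1/967680 = -1/2903040
3j²(6 7 3; -2 4 -2) = Δ·Π!·Σ² = 5/3094  (sign +1)
combine: 4πI² = 1365·168/12155·5/3094 = 1260/41327
take √, sign +1: I = 0.04925648

0.049256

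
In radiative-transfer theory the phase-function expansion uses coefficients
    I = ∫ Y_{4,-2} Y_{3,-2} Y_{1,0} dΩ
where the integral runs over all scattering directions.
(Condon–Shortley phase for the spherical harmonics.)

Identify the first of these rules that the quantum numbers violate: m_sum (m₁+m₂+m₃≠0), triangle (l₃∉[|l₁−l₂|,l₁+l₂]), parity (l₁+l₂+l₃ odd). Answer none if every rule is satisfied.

azimuthal sum: -2 − 2 + 0 = -4  ✗
1 ≤ 1 ≤ 7 (triangle on l)
L = 4 + 3 + 1 = 8 (even)

m_sum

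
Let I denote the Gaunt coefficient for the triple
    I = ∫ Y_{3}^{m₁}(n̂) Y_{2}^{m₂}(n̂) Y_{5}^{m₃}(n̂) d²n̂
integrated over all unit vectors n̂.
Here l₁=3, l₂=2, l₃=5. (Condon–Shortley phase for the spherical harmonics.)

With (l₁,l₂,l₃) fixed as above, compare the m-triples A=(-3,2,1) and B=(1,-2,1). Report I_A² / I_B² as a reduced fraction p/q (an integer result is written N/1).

1/15

Same 3,2,5: normalisation and zero-m 3j drop out of the ratio.
A: Δ: 0! 6! 4! / 11! → 1/2310; sum: t=0:+1/17280 = 1/17280; 3j²(3 2 5; -3 2 1) = Δ·Π!·Σ² = 1/2310  (sign +1)
B: Δ: 0! 6! 4! / 11! → 1/2310; sum: t=0:+1/1152 = 1/1152; 3j²(3 2 5; 1 -2 1) = Δ·Π!·Σ² = 1/154  (sign +1)
I_A²/I_B² = (1/2310)/(1/154) = 1/15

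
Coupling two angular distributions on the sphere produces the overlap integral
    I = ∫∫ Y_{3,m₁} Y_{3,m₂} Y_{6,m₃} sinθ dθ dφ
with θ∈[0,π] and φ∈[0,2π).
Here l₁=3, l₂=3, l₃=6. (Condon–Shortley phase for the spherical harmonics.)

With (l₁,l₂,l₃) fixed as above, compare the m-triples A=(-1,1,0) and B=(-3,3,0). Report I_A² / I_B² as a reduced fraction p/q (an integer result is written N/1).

225/1

Shared (l₁,l₂,l₃)=(3,3,6): N and (l;000)² cancel in I_A²/I_B².
A: Δ = 0!·6!·6!/13! = 1/12012; Racah Σ t=0..0: t=0:+1/2304 = 1/2304; ⇒ 3j(3 3 6; -1 1 0)² = 75/4004, sgn +1
B: Δ = 0!·6!·6!/13! = 1/12012; Racah Σ t=0..0: t=0:+1/518400 = 1/518400; ⇒ 3j(3 3 6; -3 3 0)² = 1/12012, sgn +1
I_A²/I_B² = (75/4004)/(1/12012) = 225/1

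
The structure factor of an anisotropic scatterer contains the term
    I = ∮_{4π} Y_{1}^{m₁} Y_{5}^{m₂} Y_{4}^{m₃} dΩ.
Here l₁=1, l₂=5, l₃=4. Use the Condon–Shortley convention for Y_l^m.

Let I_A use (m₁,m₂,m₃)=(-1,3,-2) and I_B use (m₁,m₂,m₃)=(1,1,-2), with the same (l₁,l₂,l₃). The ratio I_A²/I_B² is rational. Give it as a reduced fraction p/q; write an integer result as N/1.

Shared (l₁,l₂,l₃)=(1,5,4): N and (l;000)² cancel in I_A²/I_B².
A: Δ = 2!·0!·8!/11! = 1/495; Racah Σ t=2..2: t=2:+1/2880 = 1/2880; ⇒ 3j(1 5 4; -1 3 -2)² = 28/495, sgn +1
B: Δ = 2!·0!·8!/11! = 1/495; Racah Σ t=0..0: t=0:+1/2880 = 1/2880; ⇒ 3j(1 5 4; 1 1 -2)² = 2/165, sgn +1
I_A²/I_B² = (28/495)/(2/165) = 14/3

14/3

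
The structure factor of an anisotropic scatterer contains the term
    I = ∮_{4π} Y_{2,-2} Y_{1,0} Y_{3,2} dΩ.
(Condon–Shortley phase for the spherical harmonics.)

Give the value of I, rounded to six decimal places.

0.184674

Checks pass: Σm=0; 6 even; l₃=3∈[1,3].
(2·2+1)(2·1+1)(2·3+1) = 105
Δ: 0! 4! 2! / 7! → 1/105
sum: t=0:+1/4 = 1/4
3j²(2 1 3; 0 0 0) = Δ·Π!·Σ² = 3/35  (sign -1)
sum: t=0:+1/24 = 1/24
3j²(2 1 3; -2 0 2) = Δ·Π!·Σ² = 1/21  (sign -1)
combine: 4πI² = 105·3/35·1/21 = 3/7
take √, sign +1: I = 0.18467439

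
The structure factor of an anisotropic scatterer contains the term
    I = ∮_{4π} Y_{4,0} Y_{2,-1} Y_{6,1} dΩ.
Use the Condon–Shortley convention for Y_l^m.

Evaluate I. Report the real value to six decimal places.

-0.210395

m-sum 0 ✓  L=12 even ✓  2≤6≤6 ✓
Π(2lᵢ+1) = 9×5×13 = 585
triangle coeff Δ(4,2,6) = 1/6435
Σ_t [0,0]: t=0:+1/2304 = 1/2304
(3j)²=5/143 [(4 2 6; 0 0 0)], sign=+1
Σ_t [0,0]: t=0:+1/3456 = 1/3456
(3j)²=35/1287 [(4 2 6; 0 -1 1)], sign=-1
⇒ 4πI² = 875/1573
I = (-1)√(875/1573/(4π)) = -0.21039467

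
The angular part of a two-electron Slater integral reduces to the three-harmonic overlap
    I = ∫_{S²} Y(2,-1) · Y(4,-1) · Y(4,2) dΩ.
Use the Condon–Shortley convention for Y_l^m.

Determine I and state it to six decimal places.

0.127700

Checks pass: Σm=0; 10 even; l₃=4∈[2,6].
(2·2+1)(2·4+1)(2·4+1) = 405
Δ: 2! 2! 6! / 11! → 1/13860
sum: t=0:+1/192 t=1:−1/36 t=2:+1/192 = -5/288
3j²(2 4 4; 0 0 0) = Δ·Π!·Σ² = 20/693  (sign -1)
sum: t=1:−1/96 t=2:+1/240 = -1/160
3j²(2 4 4; -1 -1 2) = Δ·Π!·Σ² = 27/1540  (sign -1)
combine: 4πI² = 405·20/693·27/1540 = 1215/5929
take √, sign +1: I = 0.12770047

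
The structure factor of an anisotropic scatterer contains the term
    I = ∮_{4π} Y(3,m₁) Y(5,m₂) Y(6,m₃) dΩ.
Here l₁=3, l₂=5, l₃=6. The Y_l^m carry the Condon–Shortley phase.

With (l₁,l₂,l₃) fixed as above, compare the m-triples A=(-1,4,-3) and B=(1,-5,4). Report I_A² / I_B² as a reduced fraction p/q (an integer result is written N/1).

4/3

l's match ⇒ only the (l;m) 3-j factors differ between A and B.
A: triangle coeff Δ(3,5,6) = 1/675675; Σ_t [1,2]: t=1:−1/241920 t=2:+1/40320 = 1/48384; (3j)²=24/1001 [(3 5 6; -1 4 -3)], sign=-1
B: triangle coeff Δ(3,5,6) = 1/675675; Σ_t [0,0]: t=0:+1/322560 = 1/322560; (3j)²=18/1001 [(3 5 6; 1 -5 4)], sign=+1
I_A²/I_B² = (24/1001)/(18/1001) = 4/3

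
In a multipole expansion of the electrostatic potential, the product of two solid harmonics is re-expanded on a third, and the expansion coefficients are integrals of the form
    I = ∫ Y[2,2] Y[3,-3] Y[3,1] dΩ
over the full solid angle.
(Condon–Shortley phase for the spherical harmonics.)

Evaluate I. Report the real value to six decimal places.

0.132981

Rules hold: Σm=0, L=8 even, 1≤3≤5.
N = 5·7·7 = 245
Δ = 2!·2!·4!/9! = 1/3780
Racah Σ t=0..2: t=0:+1/24 t=1:−1/4 t=2:+1/24 = -1/6
⇒ 3j(2 3 3; 0 0 0)² = 4/105, sgn +1
Racah Σ t=0..0: t=0:+1/96 = 1/96
⇒ 3j(2 3 3; 2 -3 1)² = 1/42, sgn +1
4πI² = N·(3j₀)²·(3jₘ)² = 2/9
I = +1·√(0.222222/4π) = 0.13298076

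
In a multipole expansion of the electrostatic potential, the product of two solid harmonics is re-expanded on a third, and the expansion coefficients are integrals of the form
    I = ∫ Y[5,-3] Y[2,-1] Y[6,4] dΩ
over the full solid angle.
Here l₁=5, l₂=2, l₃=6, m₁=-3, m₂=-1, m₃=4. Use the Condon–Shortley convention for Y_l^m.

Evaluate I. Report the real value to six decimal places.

0.000000

Σlᵢ=13 odd — θ-integrand is odd under cosθ→−cosθ; I=0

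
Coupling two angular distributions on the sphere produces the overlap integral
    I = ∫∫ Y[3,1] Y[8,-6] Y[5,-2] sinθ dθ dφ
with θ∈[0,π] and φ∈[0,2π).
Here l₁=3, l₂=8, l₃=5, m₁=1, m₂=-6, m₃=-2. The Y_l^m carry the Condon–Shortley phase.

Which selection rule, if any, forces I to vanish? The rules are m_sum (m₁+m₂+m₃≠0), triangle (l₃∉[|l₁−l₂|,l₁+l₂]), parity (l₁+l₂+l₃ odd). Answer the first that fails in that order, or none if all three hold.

m_sum

azimuthal sum: 1 − 6 − 2 = -7  ✗
5 ≤ 5 ≤ 11 (triangle on l)
L = 3 + 8 + 5 = 16 (even)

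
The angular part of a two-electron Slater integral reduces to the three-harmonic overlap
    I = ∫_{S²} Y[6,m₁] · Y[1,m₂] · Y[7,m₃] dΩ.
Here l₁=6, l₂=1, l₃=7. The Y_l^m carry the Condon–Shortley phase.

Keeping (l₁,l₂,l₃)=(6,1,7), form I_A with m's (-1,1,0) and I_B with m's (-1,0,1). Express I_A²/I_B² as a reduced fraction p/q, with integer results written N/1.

l's match ⇒ only the (l;m) 3-j factors differ between A and B.
A: triangle coeff Δ(6,1,7) = 1/1365; Σ_t [0,0]: t=0:+1/1209600 = 1/1209600; (3j)²=1/65 [(6 1 7; -1 1 0)], sign=-1
B: triangle coeff Δ(6,1,7) = 1/1365; Σ_t [0,0]: t=0:+1/604800 = 1/604800; (3j)²=16/455 [(6 1 7; -1 0 1)], sign=+1
I_A²/I_B² = (1/65)/(16/455) = 7/16

7/16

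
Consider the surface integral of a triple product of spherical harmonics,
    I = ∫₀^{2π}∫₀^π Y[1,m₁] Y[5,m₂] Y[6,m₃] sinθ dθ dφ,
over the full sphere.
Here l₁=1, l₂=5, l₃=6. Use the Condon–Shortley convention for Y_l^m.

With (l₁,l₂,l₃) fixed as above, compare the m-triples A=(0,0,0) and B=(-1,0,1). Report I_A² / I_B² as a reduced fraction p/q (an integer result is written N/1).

12/7

Same 1,5,6: normalisation and zero-m 3j drop out of the ratio.
A: Δ: 0! 2! 10! / 13! → 1/858; sum: t=0:+1/14400 = 1/14400; 3j²(1 5 6; 0 0 0) = Δ·Π!·Σ² = 6/143  (sign +1)
B: Δ: 0! 2! 10! / 13! → 1/858; sum: t=0:+1/28800 = 1/28800; 3j²(1 5 6; -1 0 1) = Δ·Π!·Σ² = 7/286  (sign -1)
I_A²/I_B² = (6/143)/(7/286) = 12/7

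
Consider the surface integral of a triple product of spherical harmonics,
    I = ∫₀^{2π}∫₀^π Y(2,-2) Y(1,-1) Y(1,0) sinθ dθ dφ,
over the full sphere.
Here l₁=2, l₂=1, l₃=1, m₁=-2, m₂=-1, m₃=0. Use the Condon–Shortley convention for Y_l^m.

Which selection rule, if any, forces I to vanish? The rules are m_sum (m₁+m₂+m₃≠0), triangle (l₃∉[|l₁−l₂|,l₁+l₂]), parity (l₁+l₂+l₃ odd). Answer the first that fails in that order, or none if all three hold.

Σmᵢ = -3  ✗
l₃∈[|l₁−l₂|,l₁+l₂]=[1,3], have l₃=1
Σlᵢ = 4 ⇒ even

m_sum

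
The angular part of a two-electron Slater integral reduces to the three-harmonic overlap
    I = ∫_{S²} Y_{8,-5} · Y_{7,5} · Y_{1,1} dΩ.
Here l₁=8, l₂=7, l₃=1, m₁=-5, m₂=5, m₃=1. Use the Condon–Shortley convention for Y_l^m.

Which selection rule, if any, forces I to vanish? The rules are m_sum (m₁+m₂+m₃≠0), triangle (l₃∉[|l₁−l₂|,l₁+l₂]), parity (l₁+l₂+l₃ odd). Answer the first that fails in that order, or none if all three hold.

m₁+m₂+m₃ = -5 + 5 + 1 = 1  ✗
triangle: |8−7|=1 ≤ l₃=1 ≤ 8+7=15
parity: l₁+l₂+l₃ = 16 is even

m_sum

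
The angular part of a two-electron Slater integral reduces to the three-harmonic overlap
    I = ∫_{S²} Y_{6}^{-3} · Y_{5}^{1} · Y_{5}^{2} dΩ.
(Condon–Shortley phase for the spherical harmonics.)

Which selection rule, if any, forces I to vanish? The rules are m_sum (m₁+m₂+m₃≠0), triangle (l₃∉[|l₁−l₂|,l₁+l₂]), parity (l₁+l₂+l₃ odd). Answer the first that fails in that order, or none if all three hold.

m₁+m₂+m₃ = -3 + 1 + 2 = 0  ✓
triangle: |6−5|=1 ≤ l₃=5 ≤ 6+5=11  ✓
parity: l₁+l₂+l₃ = 16 is even  ✓

none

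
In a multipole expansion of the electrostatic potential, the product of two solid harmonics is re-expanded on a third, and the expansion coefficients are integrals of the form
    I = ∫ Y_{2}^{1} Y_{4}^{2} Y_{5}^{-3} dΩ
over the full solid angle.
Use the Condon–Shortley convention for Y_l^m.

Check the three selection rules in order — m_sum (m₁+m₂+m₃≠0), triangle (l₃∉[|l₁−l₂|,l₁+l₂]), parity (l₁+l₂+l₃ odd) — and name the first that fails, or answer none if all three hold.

parity

m₁+m₂+m₃ = 1 + 2 − 3 = 0  ✓
triangle: |2−4|=2 ≤ l₃=5 ≤ 2+4=6  ✓
parity: l₁+l₂+l₃ = 11 is odd  ✗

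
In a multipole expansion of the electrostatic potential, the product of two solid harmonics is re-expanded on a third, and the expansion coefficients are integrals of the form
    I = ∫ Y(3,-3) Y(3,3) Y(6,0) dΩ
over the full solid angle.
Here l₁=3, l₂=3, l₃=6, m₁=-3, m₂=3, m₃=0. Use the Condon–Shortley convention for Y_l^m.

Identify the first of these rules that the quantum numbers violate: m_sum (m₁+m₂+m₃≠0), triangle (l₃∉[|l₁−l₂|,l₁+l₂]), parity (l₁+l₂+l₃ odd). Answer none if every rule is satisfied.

none

azimuthal sum: -3 + 3 + 0 = 0  ✓
0 ≤ 6 ≤ 6 (triangle on l)  ✓
L = 3 + 3 + 6 = 12 (even)  ✓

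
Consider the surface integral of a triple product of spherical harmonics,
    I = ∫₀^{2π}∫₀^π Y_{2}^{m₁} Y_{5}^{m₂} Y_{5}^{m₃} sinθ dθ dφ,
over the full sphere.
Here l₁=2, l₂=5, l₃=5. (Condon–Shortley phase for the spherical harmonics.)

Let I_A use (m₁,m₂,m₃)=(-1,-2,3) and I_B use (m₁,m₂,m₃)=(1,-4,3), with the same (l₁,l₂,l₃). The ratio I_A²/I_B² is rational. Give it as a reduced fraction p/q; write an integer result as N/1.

Shared (l₁,l₂,l₃)=(2,5,5): N and (l;000)² cancel in I_A²/I_B².
A: Δ = 2!·2!·8!/13! = 1/38610; Racah Σ t=1..2: t=1:−1/2880 t=2:+1/10080 = -1/4032; ⇒ 3j(2 5 5; -1 -2 3)² = 10/429, sgn -1
B: Δ = 2!·2!·8!/13! = 1/38610; Racah Σ t=0..1: t=0:+1/10080 t=1:−1/80640 = 1/11520; ⇒ 3j(2 5 5; 1 -4 3)² = 49/1430, sgn +1
I_A²/I_B² = (10/429)/(49/1430) = 100/147

100/147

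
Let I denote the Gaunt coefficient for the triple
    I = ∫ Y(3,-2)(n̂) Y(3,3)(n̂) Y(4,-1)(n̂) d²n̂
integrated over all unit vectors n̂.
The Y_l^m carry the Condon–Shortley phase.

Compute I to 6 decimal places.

0.140463

Rules hold: Σm=0, L=10 even, 0≤4≤6.
N = 7·7·9 = 441
Δ = 2!·4!·4!/11! = 1/34650
Racah Σ t=0..2: t=0:+1/72 t=1:−1/16 t=2:+1/72 = -5/144
⇒ 3j(3 3 4; 0 0 0)² = 2/77, sgn -1
Racah Σ t=2..2: t=2:+1/288 = 1/288
⇒ 3j(3 3 4; -2 3 -1)² = 5/231, sgn -1
4πI² = N·(3j₀)²·(3jₘ)² = 30/121
I = +1·√(0.247934/4π) = 0.14046335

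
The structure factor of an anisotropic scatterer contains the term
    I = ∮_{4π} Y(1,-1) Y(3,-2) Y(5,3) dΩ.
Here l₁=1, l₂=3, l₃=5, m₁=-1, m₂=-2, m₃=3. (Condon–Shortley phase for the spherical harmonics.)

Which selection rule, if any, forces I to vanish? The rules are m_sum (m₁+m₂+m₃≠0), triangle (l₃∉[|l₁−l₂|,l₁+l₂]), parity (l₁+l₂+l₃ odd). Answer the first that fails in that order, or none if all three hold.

m₁+m₂+m₃ = -1 − 2 + 3 = 0  ✓
triangle: |1−3|=2 ≤ l₃=5 ≤ 1+3=4  ✗
parity: l₁+l₂+l₃ = 9 is odd

triangle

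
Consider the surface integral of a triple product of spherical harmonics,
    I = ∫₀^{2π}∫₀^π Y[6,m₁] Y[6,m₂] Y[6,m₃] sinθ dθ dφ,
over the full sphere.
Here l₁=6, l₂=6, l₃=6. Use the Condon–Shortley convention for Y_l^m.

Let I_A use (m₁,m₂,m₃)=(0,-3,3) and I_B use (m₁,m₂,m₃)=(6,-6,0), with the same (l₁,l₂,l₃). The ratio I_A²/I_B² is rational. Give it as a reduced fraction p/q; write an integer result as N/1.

Same 6,6,6: normalisation and zero-m 3j drop out of the ratio.
A: Δ: 6! 6! 6! / 19! → 1/325909584; sum: t=0:+1/18662400 t=1:−1/691200 t=2:+1/276480 t=3:−1/933120 = 43/37324800; 3j²(6 6 6; 0 -3 3) = Δ·Π!·Σ² = 1849/184756  (sign -1)
B: Δ: 6! 6! 6! / 19! → 1/325909584; sum: t=0:+1/373248000 = 1/373248000; 3j²(6 6 6; 6 -6 0) = Δ·Π!·Σ² = 11/4199  (sign +1)
I_A²/I_B² = (1849/184756)/(11/4199) = 1849/484

1849/484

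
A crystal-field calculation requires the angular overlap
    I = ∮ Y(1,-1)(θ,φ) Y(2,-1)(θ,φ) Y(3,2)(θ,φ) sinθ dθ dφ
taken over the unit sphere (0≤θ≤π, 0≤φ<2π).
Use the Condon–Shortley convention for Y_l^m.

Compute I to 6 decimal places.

0.261169

Checks pass: Σm=0; 6 even; l₃=3∈[1,3].
(2·1+1)(2·2+1)(2·3+1) = 105
Δ: 0! 2! 4! / 7! → 1/105
sum: t=0:+1/4 = 1/4
3j²(1 2 3; 0 0 0) = Δ·Π!·Σ² = 3/35  (sign -1)
sum: t=0:+1/12 = 1/12
3j²(1 2 3; -1 -1 2) = Δ·Π!·Σ² = 2/21  (sign -1)
combine: 4πI² = 105·3/35·2/21 = 6/7
take √, sign +1: I = 0.26116903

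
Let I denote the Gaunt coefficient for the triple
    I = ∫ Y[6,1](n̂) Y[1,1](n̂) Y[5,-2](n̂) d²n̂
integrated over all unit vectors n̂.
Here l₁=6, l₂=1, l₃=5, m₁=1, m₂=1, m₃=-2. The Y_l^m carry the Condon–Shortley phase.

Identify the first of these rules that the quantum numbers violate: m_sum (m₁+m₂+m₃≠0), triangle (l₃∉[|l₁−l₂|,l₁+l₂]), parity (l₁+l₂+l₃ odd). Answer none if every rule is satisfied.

none

azimuthal sum: 1 + 1 − 2 = 0  ✓
5 ≤ 5 ≤ 7 (triangle on l)  ✓
L = 6 + 1 + 5 = 12 (even)  ✓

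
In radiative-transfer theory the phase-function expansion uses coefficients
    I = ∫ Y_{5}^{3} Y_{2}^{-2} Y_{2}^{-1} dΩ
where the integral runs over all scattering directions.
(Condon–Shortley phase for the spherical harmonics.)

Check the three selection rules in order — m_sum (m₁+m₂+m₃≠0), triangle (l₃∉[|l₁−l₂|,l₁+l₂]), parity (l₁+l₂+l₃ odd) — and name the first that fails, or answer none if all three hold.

triangle

m₁+m₂+m₃ = 3 − 2 − 1 = 0  ✓
triangle: |5−2|=3 ≤ l₃=2 ≤ 5+2=7  ✗
parity: l₁+l₂+l₃ = 9 is odd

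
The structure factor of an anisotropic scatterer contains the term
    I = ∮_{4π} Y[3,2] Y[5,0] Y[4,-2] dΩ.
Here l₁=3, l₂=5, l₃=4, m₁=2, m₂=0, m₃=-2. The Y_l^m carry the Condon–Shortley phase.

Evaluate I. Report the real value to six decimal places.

-0.171327

Checks pass: Σm=0; 12 even; l₃=4∈[2,8].
(2·3+1)(2·5+1)(2·4+1) = 693
Δ: 4! 2! 6! / 13! → 1/180180
sum: t=1:−1/576 t=2:+1/144 t=3:−1/576 = 1/288
3j²(3 5 4; 0 0 0) = Δ·Π!·Σ² = 20/1001  (sign +1)
sum: t=0:+1/2880 t=1:−1/576 = -1/720
3j²(3 5 4; 2 0 -2) = Δ·Π!·Σ² = 80/3003  (sign -1)
combine: 4πI² = 693·20/1001·80/3003 = 4800/13013
take √, sign -1: I = -0.17132746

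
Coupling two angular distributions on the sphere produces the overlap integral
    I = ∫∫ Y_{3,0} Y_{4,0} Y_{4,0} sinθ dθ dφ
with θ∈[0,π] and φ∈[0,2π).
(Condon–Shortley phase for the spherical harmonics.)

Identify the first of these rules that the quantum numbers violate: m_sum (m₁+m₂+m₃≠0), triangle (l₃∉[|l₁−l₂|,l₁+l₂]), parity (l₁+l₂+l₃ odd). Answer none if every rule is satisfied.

parity

m₁+m₂+m₃ = 0 + 0 + 0 = 0  ✓
triangle: |3−4|=1 ≤ l₃=4 ≤ 3+4=7  ✓
parity: l₁+l₂+l₃ = 11 is odd  ✗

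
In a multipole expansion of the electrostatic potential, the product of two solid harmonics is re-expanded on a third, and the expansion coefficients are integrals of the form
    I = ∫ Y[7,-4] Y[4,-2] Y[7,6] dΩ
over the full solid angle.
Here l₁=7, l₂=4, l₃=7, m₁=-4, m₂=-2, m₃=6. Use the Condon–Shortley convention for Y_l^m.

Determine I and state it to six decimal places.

Rules hold: Σm=0, L=18 even, 3≤7≤11.
N = 15·9·15 = 2025
Δ = 4!·10!·4!/19! = 1/58198140
Racah Σ t=0..4: t=0:+1/17418240 t=1:−1/622080 t=2:+1/230400 t=3:−1/622080 t=4:+1/17418240 = 1/806400
⇒ 3j(7 4 7; 0 0 0)² = 2268/230945, sgn -1
Racah Σ t=1..2: t=1:−1/130636800 t=2:+1/34836480 = 11/522547200
⇒ 3j(7 4 7; -4 -2 6)² = 1331/81396, sgn -1
4πI² = N·(3j₀)²·(3jₘ)² = 441045/1356277
I = +1·√(0.325188/4π) = 0.16086528

0.160865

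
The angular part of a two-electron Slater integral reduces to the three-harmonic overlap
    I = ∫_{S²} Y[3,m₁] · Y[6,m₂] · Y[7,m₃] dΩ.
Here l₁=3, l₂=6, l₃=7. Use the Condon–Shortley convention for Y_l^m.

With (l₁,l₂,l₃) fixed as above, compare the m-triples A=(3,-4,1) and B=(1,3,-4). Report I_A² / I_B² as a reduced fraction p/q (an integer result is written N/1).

25/66

Shared (l₁,l₂,l₃)=(3,6,7): N and (l;000)² cancel in I_A²/I_B².
A: Δ = 2!·4!·10!/17! = 1/2042040; Racah Σ t=0..0: t=0:+1/3870720 = 1/3870720; ⇒ 3j(3 6 7; 3 -4 1)² = 675/136136, sgn +1
B: Δ = 2!·4!·10!/17! = 1/2042040; Racah Σ t=0..2: t=0:+1/2903040 t=1:−1/483840 t=2:+1/1451520 = -1/967680; ⇒ 3j(3 6 7; 1 3 -4)² = 81/6188, sgn +1
I_A²/I_B² = (675/136136)/(81/6188) = 25/66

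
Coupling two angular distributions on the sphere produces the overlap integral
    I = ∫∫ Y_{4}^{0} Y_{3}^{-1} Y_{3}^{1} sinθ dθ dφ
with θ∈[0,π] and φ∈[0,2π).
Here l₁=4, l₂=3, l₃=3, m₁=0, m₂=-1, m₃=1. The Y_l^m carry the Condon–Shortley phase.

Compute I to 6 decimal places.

-0.025645

Rules hold: Σm=0, L=10 even, 1≤3≤7.
N = 9·7·7 = 441
Δ = 4!·4!·2!/11! = 1/34650
Racah Σ t=1..3: t=1:−1/72 t=2:+1/16 t=3:−1/72 = 5/144
⇒ 3j(4 3 3; 0 0 0)² = 2/77, sgn -1
Racah Σ t=0..2: t=0:+1/1152 t=1:−1/36 t=2:+1/32 = 5/1152
⇒ 3j(4 3 3; 0 -1 1)² = 1/1386, sgn +1
4πI² = N·(3j₀)²·(3jₘ)² = 1/121
I = -1·√(0.00826446/4π) = -0.02564498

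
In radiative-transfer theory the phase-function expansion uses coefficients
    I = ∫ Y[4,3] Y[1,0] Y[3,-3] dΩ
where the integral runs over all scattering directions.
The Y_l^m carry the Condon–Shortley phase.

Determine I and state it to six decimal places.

Checks pass: Σm=0; 8 even; l₃=3∈[3,5].
(2·4+1)(2·1+1)(2·3+1) = 189
Δ: 2! 6! 0! / 9! → 1/252
sum: t=1:−1/36 = -1/36
3j²(4 1 3; 0 0 0) = Δ·Π!·Σ² = 4/63  (sign +1)
sum: t=1:−1/720 = -1/720
3j²(4 1 3; 3 0 -3) = Δ·Π!·Σ² = 1/36  (sign -1)
combine: 4πI² = 189·4/63·1/36 = 1/3
take √, sign -1: I = -0.16286750

-0.162868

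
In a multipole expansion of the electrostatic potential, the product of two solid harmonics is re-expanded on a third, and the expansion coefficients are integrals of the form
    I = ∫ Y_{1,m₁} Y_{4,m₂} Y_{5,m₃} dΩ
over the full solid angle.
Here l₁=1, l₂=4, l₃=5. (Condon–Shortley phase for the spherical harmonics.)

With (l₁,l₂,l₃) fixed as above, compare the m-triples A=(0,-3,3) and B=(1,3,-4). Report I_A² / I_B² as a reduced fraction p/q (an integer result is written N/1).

4/9

Same 1,4,5: normalisation and zero-m 3j drop out of the ratio.
A: Δ: 0! 2! 8! / 11! → 1/495; sum: t=0:+1/5040 = 1/5040; 3j²(1 4 5; 0 -3 3) = Δ·Π!·Σ² = 16/495  (sign +1)
B: Δ: 0! 2! 8! / 11! → 1/495; sum: t=0:+1/10080 = 1/10080; 3j²(1 4 5; 1 3 -4) = Δ·Π!·Σ² = 4/55  (sign -1)
I_A²/I_B² = (16/495)/(4/55) = 4/9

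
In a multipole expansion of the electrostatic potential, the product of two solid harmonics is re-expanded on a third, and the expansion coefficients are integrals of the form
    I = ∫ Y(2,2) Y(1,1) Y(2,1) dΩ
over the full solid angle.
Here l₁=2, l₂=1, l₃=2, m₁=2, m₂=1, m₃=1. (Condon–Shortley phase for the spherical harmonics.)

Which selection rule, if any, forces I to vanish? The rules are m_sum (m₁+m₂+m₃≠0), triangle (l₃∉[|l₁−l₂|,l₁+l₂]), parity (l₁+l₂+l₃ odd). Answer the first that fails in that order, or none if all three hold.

m_sum

Σmᵢ = 4  ✗
l₃∈[|l₁−l₂|,l₁+l₂]=[1,3], have l₃=2
Σlᵢ = 5 ⇒ odd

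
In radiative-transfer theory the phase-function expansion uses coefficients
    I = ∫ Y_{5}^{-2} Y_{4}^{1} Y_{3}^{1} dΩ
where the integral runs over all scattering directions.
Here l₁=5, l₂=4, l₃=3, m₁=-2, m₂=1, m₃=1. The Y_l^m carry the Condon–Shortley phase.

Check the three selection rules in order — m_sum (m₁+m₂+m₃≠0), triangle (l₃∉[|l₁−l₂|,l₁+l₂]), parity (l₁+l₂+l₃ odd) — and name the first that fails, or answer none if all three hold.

azimuthal sum: -2 + 1 + 1 = 0  ✓
1 ≤ 3 ≤ 9 (triangle on l)  ✓
L = 5 + 4 + 3 = 12 (even)  ✓

none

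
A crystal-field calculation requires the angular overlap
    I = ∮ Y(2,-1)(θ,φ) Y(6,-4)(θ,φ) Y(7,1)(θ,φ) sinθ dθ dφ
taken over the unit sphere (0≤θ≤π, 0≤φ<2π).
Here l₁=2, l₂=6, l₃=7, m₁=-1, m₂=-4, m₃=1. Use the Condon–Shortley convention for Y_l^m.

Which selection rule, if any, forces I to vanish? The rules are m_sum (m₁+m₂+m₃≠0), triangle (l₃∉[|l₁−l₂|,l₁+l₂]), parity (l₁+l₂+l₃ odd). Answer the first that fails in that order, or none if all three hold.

m₁+m₂+m₃ = -1 − 4 + 1 = -4  ✗
triangle: |2−6|=4 ≤ l₃=7 ≤ 2+6=8
parity: l₁+l₂+l₃ = 15 is odd

m_sum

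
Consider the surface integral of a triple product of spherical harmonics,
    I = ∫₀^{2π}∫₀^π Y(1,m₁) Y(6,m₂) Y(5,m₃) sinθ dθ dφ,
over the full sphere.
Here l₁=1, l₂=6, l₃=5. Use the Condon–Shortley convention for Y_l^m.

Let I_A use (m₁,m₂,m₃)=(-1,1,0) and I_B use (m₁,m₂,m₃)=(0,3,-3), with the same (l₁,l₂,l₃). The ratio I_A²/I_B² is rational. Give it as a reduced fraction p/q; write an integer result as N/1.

7/9

Shared (l₁,l₂,l₃)=(1,6,5): N and (l;000)² cancel in I_A²/I_B².
A: Δ = 2!·0!·10!/13! = 1/858; Racah Σ t=2..2: t=2:+1/28800 = 1/28800; ⇒ 3j(1 6 5; -1 1 0)² = 7/286, sgn -1
B: Δ = 2!·0!·10!/13! = 1/858; Racah Σ t=1..1: t=1:−1/80640 = -1/80640; ⇒ 3j(1 6 5; 0 3 -3)² = 9/286, sgn -1
I_A²/I_B² = (7/286)/(9/286) = 7/9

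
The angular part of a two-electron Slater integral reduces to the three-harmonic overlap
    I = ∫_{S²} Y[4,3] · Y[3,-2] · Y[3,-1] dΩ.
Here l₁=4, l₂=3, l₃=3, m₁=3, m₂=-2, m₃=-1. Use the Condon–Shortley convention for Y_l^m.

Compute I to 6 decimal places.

-0.095955

Rules hold: Σm=0, L=10 even, 1≤3≤7.
N = 9·7·7 = 441
Δ = 4!·4!·2!/11! = 1/34650
Racah Σ t=1..3: t=1:−1/72 t=2:+1/16 t=3:−1/72 = 5/144
⇒ 3j(4 3 3; 0 0 0)² = 2/77, sgn -1
Racah Σ t=0..1: t=0:+1/144 t=1:−1/288 = 1/288
⇒ 3j(4 3 3; 3 -2 -1)² = 1/99, sgn +1
4πI² = N·(3j₀)²·(3jₘ)² = 14/121
I = -1·√(0.115702/4π) = -0.09595473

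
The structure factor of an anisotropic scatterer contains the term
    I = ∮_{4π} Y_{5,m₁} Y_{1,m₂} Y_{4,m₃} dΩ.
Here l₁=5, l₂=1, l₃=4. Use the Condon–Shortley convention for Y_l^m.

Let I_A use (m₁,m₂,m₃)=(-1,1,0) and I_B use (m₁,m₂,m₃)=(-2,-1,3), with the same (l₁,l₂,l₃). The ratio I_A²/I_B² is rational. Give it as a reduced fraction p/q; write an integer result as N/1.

5/1

l's match ⇒ only the (l;m) 3-j factors differ between A and B.
A: triangle coeff Δ(5,1,4) = 1/495; Σ_t [2,2]: t=2:+1/1152 = 1/1152; (3j)²=1/33 [(5 1 4; -1 1 0)], sign=+1
B: triangle coeff Δ(5,1,4) = 1/495; Σ_t [0,0]: t=0:+1/10080 = 1/10080; (3j)²=1/165 [(5 1 4; -2 -1 3)], sign=-1
I_A²/I_B² = (1/33)/(1/165) = 5/1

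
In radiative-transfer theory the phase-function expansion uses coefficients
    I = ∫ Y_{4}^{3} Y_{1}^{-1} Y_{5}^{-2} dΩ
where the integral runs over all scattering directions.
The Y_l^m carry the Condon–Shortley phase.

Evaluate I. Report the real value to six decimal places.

0.085055

Checks pass: Σm=0; 10 even; l₃=5∈[3,5].
(2·4+1)(2·1+1)(2·5+1) = 297
Δ: 0! 8! 2! / 11! → 1/495
sum: t=0:+1/576 = 1/576
3j²(4 1 5; 0 0 0) = Δ·Π!·Σ² = 5/99  (sign -1)
sum: t=0:+1/10080 = 1/10080
3j²(4 1 5; 3 -1 -2) = Δ·Π!·Σ² = 1/165  (sign -1)
combine: 4πI² = 297·5/99·1/165 = 1/11
take √, sign +1: I = 0.08505478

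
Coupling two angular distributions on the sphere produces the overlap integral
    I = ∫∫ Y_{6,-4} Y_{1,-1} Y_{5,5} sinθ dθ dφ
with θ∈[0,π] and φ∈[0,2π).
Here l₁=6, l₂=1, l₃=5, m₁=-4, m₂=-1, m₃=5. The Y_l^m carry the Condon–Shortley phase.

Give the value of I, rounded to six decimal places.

0.040859

Checks pass: Σm=0; 12 even; l₃=5∈[5,7].
(2·6+1)(2·1+1)(2·5+1) = 429
Δ: 2! 10! 0! / 13! → 1/858
sum: t=1:−1/14400 = -1/14400
3j²(6 1 5; 0 0 0) = Δ·Π!·Σ² = 6/143  (sign +1)
sum: t=0:+1/7257600 = 1/7257600
3j²(6 1 5; -4 -1 5) = Δ·Π!·Σ² = 1/858  (sign +1)
combine: 4πI² = 429·6/143·1/858 = 3/143
take √, sign +1: I = 0.04085899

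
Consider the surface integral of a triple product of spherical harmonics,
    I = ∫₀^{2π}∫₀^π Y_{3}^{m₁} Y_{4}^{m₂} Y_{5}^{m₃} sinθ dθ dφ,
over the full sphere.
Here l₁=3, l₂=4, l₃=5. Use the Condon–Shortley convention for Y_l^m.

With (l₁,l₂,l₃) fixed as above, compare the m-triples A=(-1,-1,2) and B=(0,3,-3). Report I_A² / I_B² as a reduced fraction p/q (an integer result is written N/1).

l's match ⇒ only the (l;m) 3-j factors differ between A and B.
A: triangle coeff Δ(3,4,5) = 1/180180; Σ_t [0,2]: t=0:+1/1728 t=1:−1/288 t=2:+1/960 = -1/540; (3j)²=128/6435 [(3 4 5; -1 -1 2)], sign=+1
B: triangle coeff Δ(3,4,5) = 1/180180; Σ_t [1,2]: t=1:−1/2880 t=2:+1/1440 = 1/2880; (3j)²=7/715 [(3 4 5; 0 3 -3)], sign=+1
I_A²/I_B² = (128/6435)/(7/715) = 128/63

128/63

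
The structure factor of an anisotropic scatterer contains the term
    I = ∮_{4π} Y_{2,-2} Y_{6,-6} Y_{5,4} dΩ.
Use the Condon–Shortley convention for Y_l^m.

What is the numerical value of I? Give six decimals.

-2 − 6 + 4 = -4 ≠ 0: azimuthal integral kills it; I = 0

0.000000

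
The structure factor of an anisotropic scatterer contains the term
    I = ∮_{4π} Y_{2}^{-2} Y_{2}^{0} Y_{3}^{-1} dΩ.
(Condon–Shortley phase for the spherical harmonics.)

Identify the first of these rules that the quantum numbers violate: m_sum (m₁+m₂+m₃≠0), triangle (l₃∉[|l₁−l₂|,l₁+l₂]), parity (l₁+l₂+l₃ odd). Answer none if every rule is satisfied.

m_sum

Σmᵢ = -3  ✗
l₃∈[|l₁−l₂|,l₁+l₂]=[0,4], have l₃=3
Σlᵢ = 7 ⇒ odd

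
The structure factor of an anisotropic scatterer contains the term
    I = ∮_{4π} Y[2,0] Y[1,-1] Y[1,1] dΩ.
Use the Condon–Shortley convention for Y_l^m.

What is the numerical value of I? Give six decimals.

Checks pass: Σm=0; 4 even; l₃=1∈[1,3].
(2·2+1)(2·1+1)(2·1+1) = 45
Δ: 2! 2! 0! / 5! → 1/30
sum: t=1:−1/1 = -1/1
3j²(2 1 1; 0 0 0) = Δ·Π!·Σ² = 2/15  (sign +1)
sum: t=0:+1/4 = 1/4
3j²(2 1 1; 0 -1 1) = Δ·Π!·Σ² = 1/30  (sign +1)
combine: 4πI² = 45·2/15·1/30 = 1/5
take √, sign +1: I = 0.12615663

0.126157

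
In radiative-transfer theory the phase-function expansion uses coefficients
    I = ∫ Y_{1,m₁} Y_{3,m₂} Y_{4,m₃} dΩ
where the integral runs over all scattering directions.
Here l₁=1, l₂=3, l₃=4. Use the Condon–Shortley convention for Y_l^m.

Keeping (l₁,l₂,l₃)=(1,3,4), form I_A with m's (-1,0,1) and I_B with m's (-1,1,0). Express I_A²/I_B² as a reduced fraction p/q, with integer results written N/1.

5/3

l's match ⇒ only the (l;m) 3-j factors differ between A and B.
A: triangle coeff Δ(1,3,4) = 1/252; Σ_t [0,0]: t=0:+1/72 = 1/72; (3j)²=5/126 [(1 3 4; -1 0 1)], sign=-1
B: triangle coeff Δ(1,3,4) = 1/252; Σ_t [0,0]: t=0:+1/96 = 1/96; (3j)²=1/42 [(1 3 4; -1 1 0)], sign=+1
I_A²/I_B² = (5/126)/(1/42) = 5/3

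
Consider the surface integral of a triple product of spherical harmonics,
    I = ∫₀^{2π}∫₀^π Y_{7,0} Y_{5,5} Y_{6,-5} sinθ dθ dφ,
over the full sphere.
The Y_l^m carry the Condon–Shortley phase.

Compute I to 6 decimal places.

Rules hold: Σm=0, L=18 even, 2≤6≤12.
N = 15·11·13 = 2145
Δ = 6!·8!·4!/19! = 1/174594420
Racah Σ t=1..5: t=1:−1/4147200 t=2:+1/207360 t=3:−1/82944 t=4:+1/207360 t=5:−1/4147200 = -1/345600
⇒ 3j(7 5 6; 0 0 0)² = 420/46189, sgn -1
Racah Σ t=6..6: t=6:+1/87091200 = 1/87091200
⇒ 3j(7 5 6; 0 5 -5)² = 35/12597, sgn -1
4πI² = N·(3j₀)²·(3jₘ)² = 73500/1356277
I = +1·√(0.0541925/4π) = 0.06566963

0.065670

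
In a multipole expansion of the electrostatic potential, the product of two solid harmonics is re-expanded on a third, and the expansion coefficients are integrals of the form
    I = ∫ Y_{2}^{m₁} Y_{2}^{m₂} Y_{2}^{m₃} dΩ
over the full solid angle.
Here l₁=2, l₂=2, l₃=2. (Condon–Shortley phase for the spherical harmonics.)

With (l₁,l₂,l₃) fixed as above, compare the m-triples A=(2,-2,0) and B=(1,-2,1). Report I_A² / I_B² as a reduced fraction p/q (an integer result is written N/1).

l's match ⇒ only the (l;m) 3-j factors differ between A and B.
A: triangle coeff Δ(2,2,2) = 1/630; Σ_t [0,0]: t=0:+1/8 = 1/8; (3j)²=2/35 [(2 2 2; 2 -2 0)], sign=+1
B: triangle coeff Δ(2,2,2) = 1/630; Σ_t [0,0]: t=0:+1/4 = 1/4; (3j)²=3/35 [(2 2 2; 1 -2 1)], sign=-1
I_A²/I_B² = (2/35)/(3/35) = 2/3

2/3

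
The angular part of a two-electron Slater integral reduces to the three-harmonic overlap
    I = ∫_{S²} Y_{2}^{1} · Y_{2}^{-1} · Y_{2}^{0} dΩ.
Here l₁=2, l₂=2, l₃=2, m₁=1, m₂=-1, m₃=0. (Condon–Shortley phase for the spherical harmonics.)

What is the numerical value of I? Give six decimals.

Rules hold: Σm=0, L=6 even, 0≤2≤4.
N = 5·5·5 = 125
Δ = 2!·2!·2!/7! = 1/630
Racah Σ t=0..2: t=0:+1/8 t=1:−1/1 t=2:+1/8 = -3/4
⇒ 3j(2 2 2; 0 0 0)² = 2/35, sgn -1
Racah Σ t=0..1: t=0:+1/2 t=1:−1/4 = 1/4
⇒ 3j(2 2 2; 1 -1 0)² = 1/70, sgn +1
4πI² = N·(3j₀)²·(3jₘ)² = 5/49
I = -1·√(0.102041/4π) = -0.09011188

-0.090112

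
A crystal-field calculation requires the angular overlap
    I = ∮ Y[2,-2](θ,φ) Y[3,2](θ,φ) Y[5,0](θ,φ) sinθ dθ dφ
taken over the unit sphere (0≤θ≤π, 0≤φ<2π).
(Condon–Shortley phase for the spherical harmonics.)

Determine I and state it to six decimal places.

0.053579

Checks pass: Σm=0; 10 even; l₃=5∈[1,5].
(2·2+1)(2·3+1)(2·5+1) = 385
Δ: 0! 4! 6! / 11! → 1/2310
sum: t=0:+1/144 = 1/144
3j²(2 3 5; 0 0 0) = Δ·Π!·Σ² = 10/231  (sign -1)
sum: t=0:+1/2880 = 1/2880
3j²(2 3 5; -2 2 0) = Δ·Π!·Σ² = 1/462  (sign -1)
combine: 4πI² = 385·10/231·1/462 = 25/693
take √, sign +1: I = 0.05357948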